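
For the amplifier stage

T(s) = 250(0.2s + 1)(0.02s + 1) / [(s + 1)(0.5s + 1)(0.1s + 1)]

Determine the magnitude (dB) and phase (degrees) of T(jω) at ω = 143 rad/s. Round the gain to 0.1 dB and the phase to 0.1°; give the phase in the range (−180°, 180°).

At ω = 143 rad/s:
zero (1 + j143·0.2) = 1 + j28.6 → |·| ≈ 28.617, ∠ ≈ 88.00°
zero (1 + j143·0.02) = 1 + j2.86 → |·| ≈ 3.0298, ∠ ≈ 70.73°
pole (1 + j143·1) = 1 + j143 → |·| ≈ 143, ∠ ≈ 89.60°
pole (1 + j143·0.5) = 1 + j71.5 → |·| ≈ 71.507, ∠ ≈ 89.20°
pole (1 + j143·0.1) = 1 + j14.3 → |·| ≈ 14.335, ∠ ≈ 86.00°
|T| = 250 · 28.617 · 3.0298 / (143 · 71.507 · 14.335) ≈ 0.14788
Gain = 20 log₁₀(0.14788) ≈ -16.60 dB
∠T = (88.00° + 70.73°) − (89.60° + 89.20° + 86.00°) = -106.07°

-16.6 dB, -106.1°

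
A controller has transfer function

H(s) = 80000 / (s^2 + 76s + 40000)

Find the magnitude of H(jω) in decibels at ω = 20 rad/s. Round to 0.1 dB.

6.1 dB

At s = jω = j20:
quadratic: (j20)² + 76·j20 + 40000 = 39600 + j1520 → |·| ≈ 39629, ∠ ≈ 2.20°
|H| = 80000 / 39629 ≈ 2.0187
Gain = 20 log₁₀(2.0187) ≈ 6.10 dB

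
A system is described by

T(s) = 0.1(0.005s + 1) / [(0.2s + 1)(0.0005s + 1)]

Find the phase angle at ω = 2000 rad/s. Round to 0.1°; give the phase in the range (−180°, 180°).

At ω = 2000 rad/s:
zero (1 + j2000·0.005) = 1 + j10 → |·| ≈ 10.05, ∠ ≈ 84.29°
pole (1 + j2000·0.2) = 1 + j400 → |·| ≈ 400, ∠ ≈ 89.86°
pole (1 + j2000·0.0005) = 1 + j1 → |·| ≈ 1.4142, ∠ ≈ 45.00°
∠T = (84.29°) − (89.86° + 45.00°) = -50.57°

-50.6°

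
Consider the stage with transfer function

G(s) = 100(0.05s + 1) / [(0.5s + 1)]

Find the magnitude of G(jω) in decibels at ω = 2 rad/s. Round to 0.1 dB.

37.0 dB

At ω = 2 rad/s:
zero (1 + j2·0.05) = 1 + j0.1 → |·| ≈ 1.005, ∠ ≈ 5.71°
pole (1 + j2·0.5) = 1 + j1 → |·| ≈ 1.4142, ∠ ≈ 45.00°
|G| = 100 · 1.005 / (1.4142) ≈ 71.065
Gain = 20 log₁₀(71.065) ≈ 37.03 dB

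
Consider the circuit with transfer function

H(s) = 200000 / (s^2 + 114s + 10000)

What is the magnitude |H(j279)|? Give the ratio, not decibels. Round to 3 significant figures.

2.67

At s = jω = j279:
quadratic: (j279)² + 114·j279 + 10000 = -67841 + j31806 → |·| ≈ 74927, ∠ ≈ 154.88°
|H| = 200000 / 74927 ≈ 2.6693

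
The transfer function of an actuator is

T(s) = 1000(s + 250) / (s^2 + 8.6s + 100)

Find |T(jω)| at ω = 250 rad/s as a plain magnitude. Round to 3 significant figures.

At s = jω = j250:
zero (s+250): 250 + j250 → |·| = √(250²+250²) = √125000 ≈ 353.55, ∠ = arctan(250/250) ≈ 45.00°
quadratic: (j250)² + 8.6·j250 + 100 = -62400 + j2150 → |·| ≈ 62437, ∠ ≈ 178.03°
|T| = 1000 · 353.55 / 62437 ≈ 5.6625

5.66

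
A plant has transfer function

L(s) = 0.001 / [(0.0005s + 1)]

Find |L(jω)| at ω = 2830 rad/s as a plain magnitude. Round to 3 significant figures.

0.000577

At ω = 2830 rad/s:
pole (1 + j2830·0.0005) = 1 + j1.415 → |·| ≈ 1.7327, ∠ ≈ 54.75°
|L| = 0.001 · 1 / (1.7327) ≈ 0.00057713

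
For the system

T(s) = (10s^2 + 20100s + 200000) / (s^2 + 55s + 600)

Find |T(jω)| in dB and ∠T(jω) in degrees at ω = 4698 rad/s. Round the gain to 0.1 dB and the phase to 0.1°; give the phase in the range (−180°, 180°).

20.7 dB, -22.5°

Substitute s = j4698:
Numerator: 10(j4698)^2 + 20100(j4698) + 200000 = -220512040 + j94429800
Denominator: (j4698)^2 + 55(j4698) + 600 = -22070604 + j258390
|N| = √(220512040² + 94429800²) ≈ 2.3988e+08, ∠N ≈ 156.82°
|D| = √(22070604² + 258390²) ≈ 2.2072e+07, ∠D ≈ 179.33°
|T| = 2.3988e+08 / 2.2072e+07 ≈ 10.868
Gain = 20 log₁₀(10.868) ≈ 20.72 dB
∠T = 156.82° − 179.33° = -22.51°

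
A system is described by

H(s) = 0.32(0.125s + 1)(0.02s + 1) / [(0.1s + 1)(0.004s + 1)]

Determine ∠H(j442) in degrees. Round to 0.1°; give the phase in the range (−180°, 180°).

23.3°

At ω = 442 rad/s:
zero (1 + j442·0.125) = 1 + j55.25 → |·| ≈ 55.259, ∠ ≈ 88.96°
zero (1 + j442·0.02) = 1 + j8.84 → |·| ≈ 8.8964, ∠ ≈ 83.55°
pole (1 + j442·0.1) = 1 + j44.2 → |·| ≈ 44.211, ∠ ≈ 88.70°
pole (1 + j442·0.004) = 1 + j1.768 → |·| ≈ 2.0312, ∠ ≈ 60.51°
∠H = (88.96° + 83.55°) − (88.70° + 60.51°) = 23.30°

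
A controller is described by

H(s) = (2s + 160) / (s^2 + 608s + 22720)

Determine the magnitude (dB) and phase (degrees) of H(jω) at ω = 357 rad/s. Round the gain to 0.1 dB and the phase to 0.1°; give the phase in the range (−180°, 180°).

Substitute s = j357:
Numerator: 2(j357) + 160 = 160 + j714
Denominator: (j357)^2 + 608(j357) + 22720 = -104729 + j217056
|N| = √(160² + 714²) ≈ 731.71, ∠N ≈ 77.37°
|D| = √(104729² + 217056²) ≈ 2.41e+05, ∠D ≈ 115.76°
|H| = 731.71 / 2.41e+05 ≈ 0.0030361
Gain = 20 log₁₀(0.0030361) ≈ -50.35 dB
∠H = 77.37° − 115.76° = -38.39°

-50.4 dB, -38.4°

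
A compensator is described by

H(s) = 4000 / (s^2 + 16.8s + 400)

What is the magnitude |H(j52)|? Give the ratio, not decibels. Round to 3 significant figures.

At s = jω = j52:
quadratic: (j52)² + 16.8·j52 + 400 = -2304 + j873.6 → |·| ≈ 2464.1, ∠ ≈ 159.23°
|H| = 4000 / 2464.1 ≈ 1.6233

1.62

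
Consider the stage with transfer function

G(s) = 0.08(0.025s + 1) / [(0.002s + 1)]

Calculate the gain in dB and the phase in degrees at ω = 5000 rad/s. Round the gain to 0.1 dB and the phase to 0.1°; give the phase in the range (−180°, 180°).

-0.0 dB, 5.3°

At ω = 5000 rad/s:
zero (1 + j5000·0.025) = 1 + j125 → |·| ≈ 125, ∠ ≈ 89.54°
pole (1 + j5000·0.002) = 1 + j10 → |·| ≈ 10.05, ∠ ≈ 84.29°
|G| = 0.08 · 125 / (10.05) ≈ 0.99502
Gain = 20 log₁₀(0.99502) ≈ -0.04 dB
∠G = (89.54°) − (84.29°) = 5.25°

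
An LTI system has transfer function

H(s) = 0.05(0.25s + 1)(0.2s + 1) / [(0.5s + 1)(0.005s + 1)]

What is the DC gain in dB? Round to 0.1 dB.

-26.0 dB

H(0) = 0.05 · 1 / 1 = 0.05
20 log₁₀(0.05) ≈ -26.02 dB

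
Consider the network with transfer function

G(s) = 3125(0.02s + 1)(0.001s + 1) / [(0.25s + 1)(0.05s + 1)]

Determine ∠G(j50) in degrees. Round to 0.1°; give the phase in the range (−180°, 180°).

-105.8°

At ω = 50 rad/s:
zero (1 + j50·0.02) = 1 + j1 → |·| ≈ 1.4142, ∠ ≈ 45.00°
zero (1 + j50·0.001) = 1 + j0.05 → |·| ≈ 1.0012, ∠ ≈ 2.86°
pole (1 + j50·0.25) = 1 + j12.5 → |·| ≈ 12.54, ∠ ≈ 85.43°
pole (1 + j50·0.05) = 1 + j2.5 → |·| ≈ 2.6926, ∠ ≈ 68.20°
∠G = (45.00° + 2.86°) − (85.43° + 68.20°) = -105.77°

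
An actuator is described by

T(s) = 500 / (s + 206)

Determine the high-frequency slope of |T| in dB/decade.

Each pole contributes −20 dB/decade at high frequency; each zero contributes +20 dB/decade.
Net: 0 zero(s) − 1 pole(s) → -20 dB/decade.

-20 dB/decade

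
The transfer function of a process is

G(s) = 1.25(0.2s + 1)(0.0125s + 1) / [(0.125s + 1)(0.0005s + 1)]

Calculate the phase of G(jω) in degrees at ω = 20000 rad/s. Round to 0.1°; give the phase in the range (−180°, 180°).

5.5°

At ω = 20000 rad/s:
zero (1 + j20000·0.2) = 1 + j4000 → |·| ≈ 4000, ∠ ≈ 89.99°
zero (1 + j20000·0.0125) = 1 + j250 → |·| ≈ 250, ∠ ≈ 89.77°
pole (1 + j20000·0.125) = 1 + j2500 → |·| ≈ 2500, ∠ ≈ 89.98°
pole (1 + j20000·0.0005) = 1 + j10 → |·| ≈ 10.05, ∠ ≈ 84.29°
∠G = (89.99° + 89.77°) − (89.98° + 84.29°) = 5.49°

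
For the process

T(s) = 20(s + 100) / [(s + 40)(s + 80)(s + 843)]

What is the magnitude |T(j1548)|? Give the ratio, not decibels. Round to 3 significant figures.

At s = jω = j1548:
zero (s+100): 100 + j1548 → |·| = √(100²+1548²) = √2406304 ≈ 1551.2, ∠ = arctan(1548/100) ≈ 86.30°
pole (s+40): 40 + j1548 → |·| = √(40²+1548²) = √2397904 ≈ 1548.5, ∠ = arctan(1548/40) ≈ 88.52°
pole (s+80): 80 + j1548 → |·| = √(80²+1548²) = √2402704 ≈ 1550.1, ∠ = arctan(1548/80) ≈ 87.04°
pole (s+843): 843 + j1548 → |·| = √(843²+1548²) = √3106953 ≈ 1762.7, ∠ = arctan(1548/843) ≈ 61.43°
|T| = 20 · 1551.2 / 4.2311e+09 ≈ 7.3324e-06

7.33e-06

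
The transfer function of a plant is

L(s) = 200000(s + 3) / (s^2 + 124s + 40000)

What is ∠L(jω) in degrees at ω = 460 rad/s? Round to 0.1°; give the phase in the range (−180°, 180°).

At s = jω = j460:
zero (s+3): 3 + j460 → |·| = √(3²+460²) = √211609 ≈ 460.01, ∠ = arctan(460/3) ≈ 89.63°
quadratic: (j460)² + 124·j460 + 40000 = -171600 + j57040 → |·| ≈ 1.8083e+05, ∠ ≈ 161.61°
∠L = 89.63° − 161.61° = -71.98°

-72.0°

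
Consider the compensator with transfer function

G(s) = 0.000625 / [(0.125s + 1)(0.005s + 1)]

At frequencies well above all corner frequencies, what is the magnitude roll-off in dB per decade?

Each pole contributes −20 dB/decade at high frequency; each zero contributes +20 dB/decade.
Net: 0 zero(s) − 2 pole(s) → -40 dB/decade.

-40 dB/decade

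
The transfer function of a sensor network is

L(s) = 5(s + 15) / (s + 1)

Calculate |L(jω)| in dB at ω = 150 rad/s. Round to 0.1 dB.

At s = jω = j150:
zero (s+15): 15 + j150 → |·| = √(15²+150²) = √22725 ≈ 150.75, ∠ = arctan(150/15) ≈ 84.29°
pole (s+1): 1 + j150 → |·| = √(1²+150²) = √22501 ≈ 150, ∠ = arctan(150/1) ≈ 89.62°
|L| = 5 · 150.75 / 150 ≈ 5.025
Gain = 20 log₁₀(5.025) ≈ 14.02 dB

14.0 dB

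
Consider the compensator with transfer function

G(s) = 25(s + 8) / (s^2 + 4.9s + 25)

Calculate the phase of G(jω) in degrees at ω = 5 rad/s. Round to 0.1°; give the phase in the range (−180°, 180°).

-58.0°

At s = jω = j5:
zero (s+8): 8 + j5 → |·| = √(8²+5²) = √89 ≈ 9.434, ∠ = arctan(5/8) ≈ 32.01°
quadratic: (j5)² + 4.9·j5 + 25 = 0 + j24.5 → |·| ≈ 24.5, ∠ ≈ 90.00°
∠G = 32.01° − 90.00° = -57.99°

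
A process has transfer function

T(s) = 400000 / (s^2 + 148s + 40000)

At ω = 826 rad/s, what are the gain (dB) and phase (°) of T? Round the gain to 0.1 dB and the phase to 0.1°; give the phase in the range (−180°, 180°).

-4.3 dB, -169.2°

At s = jω = j826:
quadratic: (j826)² + 148·j826 + 40000 = -642276 + j122248 → |·| ≈ 6.5381e+05, ∠ ≈ 169.22°
|T| = 400000 / 6.5381e+05 ≈ 0.6118
Gain = 20 log₁₀(0.6118) ≈ -4.27 dB
∠T = 0.00° − 169.22° = -169.22°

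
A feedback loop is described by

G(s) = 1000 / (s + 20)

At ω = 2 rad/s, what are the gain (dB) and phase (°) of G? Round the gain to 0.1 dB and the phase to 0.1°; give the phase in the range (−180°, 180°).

Substitute s = j2:
Numerator: 1000 = 1000 + j0
Denominator: (j2) + 20 = 20 + j2
|N| = √(1000² + 0²) ≈ 1000, ∠N ≈ 0.00°
|D| = √(20² + 2²) ≈ 20.1, ∠D ≈ 5.71°
|G| = 1000 / 20.1 ≈ 49.751
Gain = 20 log₁₀(49.751) ≈ 33.94 dB
∠G = 0.00° − 5.71° = -5.71°

33.9 dB, -5.7°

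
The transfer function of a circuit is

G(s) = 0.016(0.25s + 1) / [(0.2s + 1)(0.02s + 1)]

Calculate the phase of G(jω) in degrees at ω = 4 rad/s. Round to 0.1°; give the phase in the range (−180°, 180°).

At ω = 4 rad/s:
zero (1 + j4·0.25) = 1 + j1 → |·| ≈ 1.4142, ∠ ≈ 45.00°
pole (1 + j4·0.2) = 1 + j0.8 → |·| ≈ 1.2806, ∠ ≈ 38.66°
pole (1 + j4·0.02) = 1 + j0.08 → |·| ≈ 1.0032, ∠ ≈ 4.57°
∠G = (45.00°) − (38.66° + 4.57°) = 1.77°

1.8°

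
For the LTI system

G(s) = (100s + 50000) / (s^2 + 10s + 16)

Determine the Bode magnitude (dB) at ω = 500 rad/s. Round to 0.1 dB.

Substitute s = j500:
Numerator: 100(j500) + 50000 = 50000 + j50000
Denominator: (j500)^2 + 10(j500) + 16 = -249984 + j5000
|N| = √(50000² + 50000²) ≈ 70711, ∠N ≈ 45.00°
|D| = √(249984² + 5000²) ≈ 2.5003e+05, ∠D ≈ 178.85°
|G| = 70711 / 2.5003e+05 ≈ 0.28281
Gain = 20 log₁₀(0.28281) ≈ -10.97 dB

-11.0 dB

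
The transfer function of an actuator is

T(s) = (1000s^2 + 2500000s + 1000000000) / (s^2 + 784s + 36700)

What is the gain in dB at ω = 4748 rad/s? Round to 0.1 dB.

60.7 dB

Substitute s = j4748:
Numerator: 1000(j4748)^2 + 2500000(j4748) + 1000000000 = -21543504000 + j11870000000
Denominator: (j4748)^2 + 784(j4748) + 36700 = -22506804 + j3722432
|N| = √(21543504000² + 11870000000²) ≈ 2.4597e+10, ∠N ≈ 151.15°
|D| = √(22506804² + 3722432²) ≈ 2.2813e+07, ∠D ≈ 170.61°
|T| = 2.4597e+10 / 2.2813e+07 ≈ 1078.2
Gain = 20 log₁₀(1078.2) ≈ 60.65 dB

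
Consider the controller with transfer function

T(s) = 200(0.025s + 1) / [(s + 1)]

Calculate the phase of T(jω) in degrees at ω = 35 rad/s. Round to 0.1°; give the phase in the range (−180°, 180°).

At ω = 35 rad/s:
zero (1 + j35·0.025) = 1 + j0.875 → |·| ≈ 1.3288, ∠ ≈ 41.19°
pole (1 + j35·1) = 1 + j35 → |·| ≈ 35.014, ∠ ≈ 88.36°
∠T = (41.19°) − (88.36°) = -47.17°

-47.2°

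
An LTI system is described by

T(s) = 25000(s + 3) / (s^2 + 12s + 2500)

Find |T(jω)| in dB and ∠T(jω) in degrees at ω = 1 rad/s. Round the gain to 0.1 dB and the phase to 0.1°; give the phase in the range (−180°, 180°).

30.0 dB, 18.2°

At s = jω = j1:
zero (s+3): 3 + j1 → |·| = √(3²+1²) = √10 ≈ 3.1623, ∠ = arctan(1/3) ≈ 18.43°
quadratic: (j1)² + 12·j1 + 2500 = 2499 + j12 → |·| ≈ 2499, ∠ ≈ 0.28°
|T| = 25000 · 3.1623 / 2499 ≈ 31.636
Gain = 20 log₁₀(31.636) ≈ 30.00 dB
∠T = 18.43° − 0.28° = 18.15°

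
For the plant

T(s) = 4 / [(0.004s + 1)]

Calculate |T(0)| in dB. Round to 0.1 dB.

12.0 dB

T(0) = 4 · 1 / 1 = 4
20 log₁₀(4) ≈ 12.04 dB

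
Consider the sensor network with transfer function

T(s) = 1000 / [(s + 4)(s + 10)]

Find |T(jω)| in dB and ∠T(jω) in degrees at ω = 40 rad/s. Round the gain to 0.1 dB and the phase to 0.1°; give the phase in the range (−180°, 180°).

-4.4 dB, -160.3°

At s = jω = j40:
pole (s+4): 4 + j40 → |·| = √(4²+40²) = √1616 ≈ 40.2, ∠ = arctan(40/4) ≈ 84.29°
pole (s+10): 10 + j40 → |·| = √(10²+40²) = √1700 ≈ 41.231, ∠ = arctan(40/10) ≈ 75.96°
|T| = 1000 / 1657.5 ≈ 0.60332
Gain = 20 log₁₀(0.60332) ≈ -4.39 dB
∠T = 0.00° − 160.25° = -160.25°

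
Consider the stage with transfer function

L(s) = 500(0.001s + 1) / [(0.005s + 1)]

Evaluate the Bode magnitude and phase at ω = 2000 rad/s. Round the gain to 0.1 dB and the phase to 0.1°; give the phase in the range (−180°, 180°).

40.9 dB, -20.9°

At ω = 2000 rad/s:
zero (1 + j2000·0.001) = 1 + j2 → |·| ≈ 2.2361, ∠ ≈ 63.43°
pole (1 + j2000·0.005) = 1 + j10 → |·| ≈ 10.05, ∠ ≈ 84.29°
|L| = 500 · 2.2361 / (10.05) ≈ 111.25
Gain = 20 log₁₀(111.25) ≈ 40.93 dB
∠L = (63.43°) − (84.29°) = -20.86°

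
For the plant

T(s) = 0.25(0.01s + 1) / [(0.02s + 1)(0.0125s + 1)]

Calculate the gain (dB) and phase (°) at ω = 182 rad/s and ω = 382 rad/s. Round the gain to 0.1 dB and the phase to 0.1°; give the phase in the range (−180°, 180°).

At ω = 182 rad/s:
zero (1 + j182·0.01) = 1 + j1.82 → |·| ≈ 2.0766, ∠ ≈ 61.21°
pole (1 + j182·0.02) = 1 + j3.64 → |·| ≈ 3.7749, ∠ ≈ 74.64°
pole (1 + j182·0.0125) = 1 + j2.275 → |·| ≈ 2.4851, ∠ ≈ 66.27°
|T| = 0.25 · 2.0766 / (3.7749 · 2.4851) ≈ 0.055341
Gain = 20 log₁₀(0.055341) ≈ -25.14 dB
∠T = (61.21°) − (74.64° + 66.27°) = -79.70°

At ω = 382 rad/s:
zero (1 + j382·0.01) = 1 + j3.82 → |·| ≈ 3.9487, ∠ ≈ 75.33°
pole (1 + j382·0.02) = 1 + j7.64 → |·| ≈ 7.7052, ∠ ≈ 82.54°
pole (1 + j382·0.0125) = 1 + j4.775 → |·| ≈ 4.8786, ∠ ≈ 78.17°
|T| = 0.25 · 3.9487 / (7.7052 · 4.8786) ≈ 0.026261
Gain = 20 log₁₀(0.026261) ≈ -31.61 dB
∠T = (75.33°) − (82.54° + 78.17°) = -85.38°

ω = 182: -25.1 dB, -79.7°; ω = 382: -31.6 dB, -85.4°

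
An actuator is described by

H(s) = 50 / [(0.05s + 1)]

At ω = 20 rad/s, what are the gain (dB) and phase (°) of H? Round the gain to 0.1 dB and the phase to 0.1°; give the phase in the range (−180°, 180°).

At ω = 20 rad/s:
pole (1 + j20·0.05) = 1 + j1 → |·| ≈ 1.4142, ∠ ≈ 45.00°
|H| = 50 · 1 / (1.4142) ≈ 35.356
Gain = 20 log₁₀(35.356) ≈ 30.97 dB
∠H = (0°) − (45.00°) = -45.00°

31.0 dB, -45.0°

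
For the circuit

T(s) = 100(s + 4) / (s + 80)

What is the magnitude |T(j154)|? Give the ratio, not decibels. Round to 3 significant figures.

88.8

At s = jω = j154:
zero (s+4): 4 + j154 → |·| = √(4²+154²) = √23732 ≈ 154.05, ∠ = arctan(154/4) ≈ 88.51°
pole (s+80): 80 + j154 → |·| = √(80²+154²) = √30116 ≈ 173.54, ∠ = arctan(154/80) ≈ 62.55°
|T| = 100 · 154.05 / 173.54 ≈ 88.769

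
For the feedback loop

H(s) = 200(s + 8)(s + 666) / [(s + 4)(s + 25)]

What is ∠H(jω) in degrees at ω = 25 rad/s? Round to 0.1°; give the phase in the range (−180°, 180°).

At s = jω = j25:
zero (s+8): 8 + j25 → |·| = √(8²+25²) = √689 ≈ 26.249, ∠ = arctan(25/8) ≈ 72.26°
zero (s+666): 666 + j25 → |·| = √(666²+25²) = √444181 ≈ 666.47, ∠ = arctan(25/666) ≈ 2.15°
pole (s+4): 4 + j25 → |·| = √(4²+25²) = √641 ≈ 25.318, ∠ = arctan(25/4) ≈ 80.91°
pole (s+25): 25 + j25 → |·| = √(25²+25²) = √1250 ≈ 35.355, ∠ = arctan(25/25) ≈ 45.00°
∠H = 74.41° − 125.91° = -51.50°

-51.5°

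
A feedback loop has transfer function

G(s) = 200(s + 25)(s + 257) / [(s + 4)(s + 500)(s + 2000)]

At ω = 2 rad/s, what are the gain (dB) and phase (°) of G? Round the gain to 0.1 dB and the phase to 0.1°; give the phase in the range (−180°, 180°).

At s = jω = j2:
zero (s+25): 25 + j2 → |·| = √(25²+2²) = √629 ≈ 25.08, ∠ = arctan(2/25) ≈ 4.57°
zero (s+257): 257 + j2 → |·| = √(257²+2²) = √66053 ≈ 257.01, ∠ = arctan(2/257) ≈ 0.45°
pole (s+4): 4 + j2 → |·| = √(4²+2²) = √20 ≈ 4.4721, ∠ = arctan(2/4) ≈ 26.57°
pole (s+500): 500 + j2 → |·| = √(500²+2²) = √250004 ≈ 500, ∠ = arctan(2/500) ≈ 0.23°
pole (s+2000): 2000 + j2 → |·| = √(2000²+2²) = √4000004 ≈ 2000, ∠ = arctan(2/2000) ≈ 0.06°
|G| = 200 · 6445.8 / 4.4721e+06 ≈ 0.28827
Gain = 20 log₁₀(0.28827) ≈ -10.80 dB
∠G = 5.02° − 26.86° = -21.84°

-10.8 dB, -21.8°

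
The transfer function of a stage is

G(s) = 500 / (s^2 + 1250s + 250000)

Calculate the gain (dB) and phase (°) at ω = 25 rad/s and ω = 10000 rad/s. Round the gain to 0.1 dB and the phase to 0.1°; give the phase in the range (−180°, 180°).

Substitute s = j25:
Numerator: 500 = 500 + j0
Denominator: (j25)^2 + 1250(j25) + 250000 = 249375 + j31250
|N| = √(500² + 0²) ≈ 500, ∠N ≈ 0.00°
|D| = √(249375² + 31250²) ≈ 2.5133e+05, ∠D ≈ 7.14°
|G| = 500 / 2.5133e+05 ≈ 0.0019894
Gain = 20 log₁₀(0.0019894) ≈ -54.03 dB
∠G = 0.00° − 7.14° = -7.14°

Substitute s = j10000:
Numerator: 500 = 500 + j0
Denominator: (j10000)^2 + 1250(j10000) + 250000 = -99750000 + j12500000
|N| = √(500² + 0²) ≈ 500, ∠N ≈ 0.00°
|D| = √(99750000² + 12500000²) ≈ 1.0053e+08, ∠D ≈ 172.86°
|G| = 500 / 1.0053e+08 ≈ 4.9736e-06
Gain = 20 log₁₀(4.9736e-06) ≈ -106.07 dB
∠G = 0.00° − 172.86° = -172.86°

ω = 25: -54.0 dB, -7.1°; ω = 10000: -106.1 dB, -172.9°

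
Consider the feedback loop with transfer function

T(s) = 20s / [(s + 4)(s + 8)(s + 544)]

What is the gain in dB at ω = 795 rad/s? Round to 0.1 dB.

-91.7 dB

At s = jω = j795:
zero at origin: s = j795 → |·| = 795, ∠ = 90.00°
pole (s+4): 4 + j795 → |·| = √(4²+795²) = √632041 ≈ 795.01, ∠ = arctan(795/4) ≈ 89.71°
pole (s+8): 8 + j795 → |·| = √(8²+795²) = √632089 ≈ 795.04, ∠ = arctan(795/8) ≈ 89.42°
pole (s+544): 544 + j795 → |·| = √(544²+795²) = √927961 ≈ 963.31, ∠ = arctan(795/544) ≈ 55.62°
|T| = 20 · 795 / 6.0887e+08 ≈ 2.6114e-05
Gain = 20 log₁₀(2.6114e-05) ≈ -91.66 dB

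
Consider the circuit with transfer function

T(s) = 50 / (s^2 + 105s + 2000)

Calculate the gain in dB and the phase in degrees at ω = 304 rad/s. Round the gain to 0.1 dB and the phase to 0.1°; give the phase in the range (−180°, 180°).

Substitute s = j304:
Numerator: 50 = 50 + j0
Denominator: (j304)^2 + 105(j304) + 2000 = -90416 + j31920
|N| = √(50² + 0²) ≈ 50, ∠N ≈ 0.00°
|D| = √(90416² + 31920²) ≈ 95885, ∠D ≈ 160.56°
|T| = 50 / 95885 ≈ 0.00052146
Gain = 20 log₁₀(0.00052146) ≈ -65.66 dB
∠T = 0.00° − 160.56° = -160.56°

-65.7 dB, -160.6°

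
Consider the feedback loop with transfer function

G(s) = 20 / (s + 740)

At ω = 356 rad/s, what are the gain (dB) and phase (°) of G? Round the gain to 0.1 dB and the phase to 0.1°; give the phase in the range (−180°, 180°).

-32.3 dB, -25.7°

At s = jω = j356:
pole (s+740): 740 + j356 → |·| = √(740²+356²) = √674336 ≈ 821.18, ∠ = arctan(356/740) ≈ 25.69°
|G| = 20 / 821.18 ≈ 0.024355
Gain = 20 log₁₀(0.024355) ≈ -32.27 dB
∠G = 0.00° − 25.69° = -25.69°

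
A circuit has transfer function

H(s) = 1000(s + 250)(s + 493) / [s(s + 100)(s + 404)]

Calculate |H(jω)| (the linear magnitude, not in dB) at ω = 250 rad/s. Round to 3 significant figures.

At s = jω = j250:
zero (s+250): 250 + j250 → |·| = √(250²+250²) = √125000 ≈ 353.55, ∠ = arctan(250/250) ≈ 45.00°
zero (s+493): 493 + j250 → |·| = √(493²+250²) = √305549 ≈ 552.76, ∠ = arctan(250/493) ≈ 26.89°
pole (s+100): 100 + j250 → |·| = √(100²+250²) = √72500 ≈ 269.26, ∠ = arctan(250/100) ≈ 68.20°
pole (s+404): 404 + j250 → |·| = √(404²+250²) = √225716 ≈ 475.1, ∠ = arctan(250/404) ≈ 31.75°
pole at origin: |s| = 250, ∠ = 90.00° (in denominator)
|H| = 1000 · 1.9543e+05 / 3.1981e+07 ≈ 6.1108

6.11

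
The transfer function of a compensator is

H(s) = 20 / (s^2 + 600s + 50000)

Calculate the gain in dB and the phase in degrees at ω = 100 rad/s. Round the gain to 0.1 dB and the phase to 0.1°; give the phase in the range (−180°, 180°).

Substitute s = j100:
Numerator: 20 = 20 + j0
Denominator: (j100)^2 + 600(j100) + 50000 = 40000 + j60000
|N| = √(20² + 0²) ≈ 20, ∠N ≈ 0.00°
|D| = √(40000² + 60000²) ≈ 72111, ∠D ≈ 56.31°
|H| = 20 / 72111 ≈ 0.00027735
Gain = 20 log₁₀(0.00027735) ≈ -71.14 dB
∠H = 0.00° − 56.31° = -56.31°

-71.1 dB, -56.3°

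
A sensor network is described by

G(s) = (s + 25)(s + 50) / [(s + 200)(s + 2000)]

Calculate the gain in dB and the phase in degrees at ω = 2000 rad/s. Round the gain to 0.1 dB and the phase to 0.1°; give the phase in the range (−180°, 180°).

At s = jω = j2000:
zero (s+25): 25 + j2000 → |·| = √(25²+2000²) = √4000625 ≈ 2000.2, ∠ = arctan(2000/25) ≈ 89.28°
zero (s+50): 50 + j2000 → |·| = √(50²+2000²) = √4002500 ≈ 2000.6, ∠ = arctan(2000/50) ≈ 88.57°
pole (s+200): 200 + j2000 → |·| = √(200²+2000²) = √4040000 ≈ 2010, ∠ = arctan(2000/200) ≈ 84.29°
pole (s+2000): 2000 + j2000 → |·| = √(2000²+2000²) = √8000000 ≈ 2828.4, ∠ = arctan(2000/2000) ≈ 45.00°
|G| = 1 · 4.0016e+06 / 5.6851e+06 ≈ 0.70388
Gain = 20 log₁₀(0.70388) ≈ -3.05 dB
∠G = 177.85° − 129.29° = 48.56°

-3.1 dB, 48.6°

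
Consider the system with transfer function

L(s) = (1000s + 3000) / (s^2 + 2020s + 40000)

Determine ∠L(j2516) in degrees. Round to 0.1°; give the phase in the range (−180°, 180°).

-51.1°

Substitute s = j2516:
Numerator: 1000(j2516) + 3000 = 3000 + j2516000
Denominator: (j2516)^2 + 2020(j2516) + 40000 = -6290256 + j5082320
|N| = √(3000² + 2516000²) ≈ 2.516e+06, ∠N ≈ 89.93°
|D| = √(6290256² + 5082320²) ≈ 8.0869e+06, ∠D ≈ 141.06°
∠L = 89.93° − 141.06° = -51.13°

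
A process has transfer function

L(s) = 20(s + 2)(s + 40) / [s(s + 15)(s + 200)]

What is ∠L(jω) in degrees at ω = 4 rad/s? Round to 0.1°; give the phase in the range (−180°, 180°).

-36.9°

At s = jω = j4:
zero (s+2): 2 + j4 → |·| = √(2²+4²) = √20 ≈ 4.4721, ∠ = arctan(4/2) ≈ 63.43°
zero (s+40): 40 + j4 → |·| = √(40²+4²) = √1616 ≈ 40.2, ∠ = arctan(4/40) ≈ 5.71°
pole (s+15): 15 + j4 → |·| = √(15²+4²) = √241 ≈ 15.524, ∠ = arctan(4/15) ≈ 14.93°
pole (s+200): 200 + j4 → |·| = √(200²+4²) = √40016 ≈ 200.04, ∠ = arctan(4/200) ≈ 1.15°
pole at origin: |s| = 4, ∠ = 90.00° (in denominator)
∠L = 69.14° − 106.08° = -36.94°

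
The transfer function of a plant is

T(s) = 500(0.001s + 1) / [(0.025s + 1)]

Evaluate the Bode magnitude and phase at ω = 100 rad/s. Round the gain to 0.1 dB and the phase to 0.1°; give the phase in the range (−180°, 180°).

45.4 dB, -62.5°

At ω = 100 rad/s:
zero (1 + j100·0.001) = 1 + j0.1 → |·| ≈ 1.005, ∠ ≈ 5.71°
pole (1 + j100·0.025) = 1 + j2.5 → |·| ≈ 2.6926, ∠ ≈ 68.20°
|T| = 500 · 1.005 / (2.6926) ≈ 186.62
Gain = 20 log₁₀(186.62) ≈ 45.42 dB
∠T = (5.71°) − (68.20°) = -62.49°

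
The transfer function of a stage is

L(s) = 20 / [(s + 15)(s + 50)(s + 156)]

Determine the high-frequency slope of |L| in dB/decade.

-60 dB/decade

Each pole contributes −20 dB/decade at high frequency; each zero contributes +20 dB/decade.
Net: 0 zero(s) − 3 pole(s) → -60 dB/decade.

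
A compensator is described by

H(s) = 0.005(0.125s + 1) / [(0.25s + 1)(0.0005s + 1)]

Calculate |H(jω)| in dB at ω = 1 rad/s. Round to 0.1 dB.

At ω = 1 rad/s:
zero (1 + j1·0.125) = 1 + j0.125 → |·| ≈ 1.0078, ∠ ≈ 7.13°
pole (1 + j1·0.25) = 1 + j0.25 → |·| ≈ 1.0308, ∠ ≈ 14.04°
pole (1 + j1·0.0005) = 1 + j0.0005 → |·| ≈ 1, ∠ ≈ 0.03°
|H| = 0.005 · 1.0078 / (1.0308 · 1) ≈ 0.0048884
Gain = 20 log₁₀(0.0048884) ≈ -46.22 dB

-46.2 dB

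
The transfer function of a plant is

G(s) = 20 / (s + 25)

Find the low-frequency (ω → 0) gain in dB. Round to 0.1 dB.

-1.9 dB

G(0) = 20 / 25 = 0.8
20 log₁₀(0.8) ≈ -1.94 dB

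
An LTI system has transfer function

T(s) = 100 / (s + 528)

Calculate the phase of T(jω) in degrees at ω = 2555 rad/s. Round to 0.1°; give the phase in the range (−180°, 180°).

At s = jω = j2555:
pole (s+528): 528 + j2555 → |·| = √(528²+2555²) = √6806809 ≈ 2609, ∠ = arctan(2555/528) ≈ 78.32°
∠T = 0.00° − 78.32° = -78.32°

-78.3°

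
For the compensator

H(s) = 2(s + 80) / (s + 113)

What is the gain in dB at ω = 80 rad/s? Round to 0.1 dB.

4.3 dB

At s = jω = j80:
zero (s+80): 80 + j80 → |·| = √(80²+80²) = √12800 ≈ 113.14, ∠ = arctan(80/80) ≈ 45.00°
pole (s+113): 113 + j80 → |·| = √(113²+80²) = √19169 ≈ 138.45, ∠ = arctan(80/113) ≈ 35.30°
|H| = 2 · 113.14 / 138.45 ≈ 1.6344
Gain = 20 log₁₀(1.6344) ≈ 4.27 dB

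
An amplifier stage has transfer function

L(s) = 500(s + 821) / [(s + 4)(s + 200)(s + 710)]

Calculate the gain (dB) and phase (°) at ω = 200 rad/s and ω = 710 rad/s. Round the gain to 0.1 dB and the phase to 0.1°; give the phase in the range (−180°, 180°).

At s = jω = j200:
zero (s+821): 821 + j200 → |·| = √(821²+200²) = √714041 ≈ 845.01, ∠ = arctan(200/821) ≈ 13.69°
pole (s+4): 4 + j200 → |·| = √(4²+200²) = √40016 ≈ 200.04, ∠ = arctan(200/4) ≈ 88.85°
pole (s+200): 200 + j200 → |·| = √(200²+200²) = √80000 ≈ 282.84, ∠ = arctan(200/200) ≈ 45.00°
pole (s+710): 710 + j200 → |·| = √(710²+200²) = √544100 ≈ 737.63, ∠ = arctan(200/710) ≈ 15.73°
|L| = 500 · 845.01 / 4.1735e+07 ≈ 0.010124
Gain = 20 log₁₀(0.010124) ≈ -39.89 dB
∠L = 13.69° − 149.58° = -135.89°

At s = jω = j710:
zero (s+821): 821 + j710 → |·| = √(821²+710²) = √1178141 ≈ 1085.4, ∠ = arctan(710/821) ≈ 40.85°
pole (s+4): 4 + j710 → |·| = √(4²+710²) = √504116 ≈ 710.01, ∠ = arctan(710/4) ≈ 89.68°
pole (s+200): 200 + j710 → |·| = √(200²+710²) = √544100 ≈ 737.63, ∠ = arctan(710/200) ≈ 74.27°
pole (s+710): 710 + j710 → |·| = √(710²+710²) = √1008200 ≈ 1004.1, ∠ = arctan(710/710) ≈ 45.00°
|L| = 500 · 1085.4 / 5.2587e+08 ≈ 0.001032
Gain = 20 log₁₀(0.001032) ≈ -59.73 dB
∠L = 40.85° − 208.95° = -168.10°

ω = 200: -39.9 dB, -135.9°; ω = 710: -59.7 dB, -168.1°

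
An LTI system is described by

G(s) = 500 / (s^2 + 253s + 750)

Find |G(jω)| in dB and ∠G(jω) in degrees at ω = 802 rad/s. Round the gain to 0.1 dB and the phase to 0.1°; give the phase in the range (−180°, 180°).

-62.6 dB, -162.5°

Substitute s = j802:
Numerator: 500 = 500 + j0
Denominator: (j802)^2 + 253(j802) + 750 = -642454 + j202906
|N| = √(500² + 0²) ≈ 500, ∠N ≈ 0.00°
|D| = √(642454² + 202906²) ≈ 6.7373e+05, ∠D ≈ 162.47°
|G| = 500 / 6.7373e+05 ≈ 0.00074214
Gain = 20 log₁₀(0.00074214) ≈ -62.59 dB
∠G = 0.00° − 162.47° = -162.47°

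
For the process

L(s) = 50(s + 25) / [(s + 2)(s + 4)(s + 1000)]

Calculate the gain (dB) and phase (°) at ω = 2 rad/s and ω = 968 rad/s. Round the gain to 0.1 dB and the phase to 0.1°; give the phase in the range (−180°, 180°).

ω = 2: -20.1 dB, -67.1°; ω = 968: -88.6 dB, -135.2°

At s = jω = j2:
zero (s+25): 25 + j2 → |·| = √(25²+2²) = √629 ≈ 25.08, ∠ = arctan(2/25) ≈ 4.57°
pole (s+2): 2 + j2 → |·| = √(2²+2²) = √8 ≈ 2.8284, ∠ = arctan(2/2) ≈ 45.00°
pole (s+4): 4 + j2 → |·| = √(4²+2²) = √20 ≈ 4.4721, ∠ = arctan(2/4) ≈ 26.57°
pole (s+1000): 1000 + j2 → |·| = √(1000²+2²) = √1000004 ≈ 1000, ∠ = arctan(2/1000) ≈ 0.11°
|L| = 50 · 25.08 / 12649 ≈ 0.099138
Gain = 20 log₁₀(0.099138) ≈ -20.08 dB
∠L = 4.57° − 71.68° = -67.11°

At s = jω = j968:
zero (s+25): 25 + j968 → |·| = √(25²+968²) = √937649 ≈ 968.32, ∠ = arctan(968/25) ≈ 88.52°
pole (s+2): 2 + j968 → |·| = √(2²+968²) = √937028 ≈ 968, ∠ = arctan(968/2) ≈ 89.88°
pole (s+4): 4 + j968 → |·| = √(4²+968²) = √937040 ≈ 968.01, ∠ = arctan(968/4) ≈ 89.76°
pole (s+1000): 1000 + j968 → |·| = √(1000²+968²) = √1937024 ≈ 1391.8, ∠ = arctan(968/1000) ≈ 44.07°
|L| = 50 · 968.32 / 1.3042e+09 ≈ 3.7123e-05
Gain = 20 log₁₀(3.7123e-05) ≈ -88.61 dB
∠L = 88.52° − 223.71° = -135.19°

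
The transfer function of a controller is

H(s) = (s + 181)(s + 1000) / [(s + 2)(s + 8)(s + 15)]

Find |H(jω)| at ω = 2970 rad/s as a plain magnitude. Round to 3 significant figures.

At s = jω = j2970:
zero (s+181): 181 + j2970 → |·| = √(181²+2970²) = √8853661 ≈ 2975.5, ∠ = arctan(2970/181) ≈ 86.51°
zero (s+1000): 1000 + j2970 → |·| = √(1000²+2970²) = √9820900 ≈ 3133.8, ∠ = arctan(2970/1000) ≈ 71.39°
pole (s+2): 2 + j2970 → |·| = √(2²+2970²) = √8820904 ≈ 2970, ∠ = arctan(2970/2) ≈ 89.96°
pole (s+8): 8 + j2970 → |·| = √(8²+2970²) = √8820964 ≈ 2970, ∠ = arctan(2970/8) ≈ 89.85°
pole (s+15): 15 + j2970 → |·| = √(15²+2970²) = √8821125 ≈ 2970, ∠ = arctan(2970/15) ≈ 89.71°
|H| = 1 · 9.3246e+06 / 2.6198e+10 ≈ 0.00035593

0.000356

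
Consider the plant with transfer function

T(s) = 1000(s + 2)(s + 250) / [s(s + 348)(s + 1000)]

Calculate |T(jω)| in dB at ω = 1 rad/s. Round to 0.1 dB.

4.1 dB

At s = jω = j1:
zero (s+2): 2 + j1 → |·| = √(2²+1²) = √5 ≈ 2.2361, ∠ = arctan(1/2) ≈ 26.57°
zero (s+250): 250 + j1 → |·| = √(250²+1²) = √62501 ≈ 250, ∠ = arctan(1/250) ≈ 0.23°
pole (s+348): 348 + j1 → |·| = √(348²+1²) = √121105 ≈ 348, ∠ = arctan(1/348) ≈ 0.16°
pole (s+1000): 1000 + j1 → |·| = √(1000²+1²) = √1000001 ≈ 1000, ∠ = arctan(1/1000) ≈ 0.06°
pole at origin: |s| = 1, ∠ = 90.00° (in denominator)
|T| = 1000 · 559.02 / 3.48e+05 ≈ 1.6064
Gain = 20 log₁₀(1.6064) ≈ 4.12 dB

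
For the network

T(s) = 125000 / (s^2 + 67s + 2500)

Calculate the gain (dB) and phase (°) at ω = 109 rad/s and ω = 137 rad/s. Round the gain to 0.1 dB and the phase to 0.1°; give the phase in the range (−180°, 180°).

At s = jω = j109:
quadratic: (j109)² + 67·j109 + 2500 = -9381 + j7303 → |·| ≈ 11889, ∠ ≈ 142.10°
|T| = 125000 / 11889 ≈ 10.514
Gain = 20 log₁₀(10.514) ≈ 20.44 dB
∠T = 0.00° − 142.10° = -142.10°

At s = jω = j137:
quadratic: (j137)² + 67·j137 + 2500 = -16269 + j9179 → |·| ≈ 18680, ∠ ≈ 150.57°
|T| = 125000 / 18680 ≈ 6.6916
Gain = 20 log₁₀(6.6916) ≈ 16.51 dB
∠T = 0.00° − 150.57° = -150.57°

ω = 109: 20.4 dB, -142.1°; ω = 137: 16.5 dB, -150.6°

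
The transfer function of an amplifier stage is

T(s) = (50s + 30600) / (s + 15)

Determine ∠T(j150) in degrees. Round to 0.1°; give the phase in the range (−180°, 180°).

-70.5°

Substitute s = j150:
Numerator: 50(j150) + 30600 = 30600 + j7500
Denominator: (j150) + 15 = 15 + j150
|N| = √(30600² + 7500²) ≈ 31506, ∠N ≈ 13.77°
|D| = √(15² + 150²) ≈ 150.75, ∠D ≈ 84.29°
∠T = 13.77° − 84.29° = -70.52°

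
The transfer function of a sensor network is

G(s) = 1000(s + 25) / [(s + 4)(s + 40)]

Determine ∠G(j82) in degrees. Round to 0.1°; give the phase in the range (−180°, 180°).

-78.2°

At s = jω = j82:
zero (s+25): 25 + j82 → |·| = √(25²+82²) = √7349 ≈ 85.726, ∠ = arctan(82/25) ≈ 73.04°
pole (s+4): 4 + j82 → |·| = √(4²+82²) = √6740 ≈ 82.098, ∠ = arctan(82/4) ≈ 87.21°
pole (s+40): 40 + j82 → |·| = √(40²+82²) = √8324 ≈ 91.236, ∠ = arctan(82/40) ≈ 64.00°
∠G = 73.04° − 151.21° = -78.17°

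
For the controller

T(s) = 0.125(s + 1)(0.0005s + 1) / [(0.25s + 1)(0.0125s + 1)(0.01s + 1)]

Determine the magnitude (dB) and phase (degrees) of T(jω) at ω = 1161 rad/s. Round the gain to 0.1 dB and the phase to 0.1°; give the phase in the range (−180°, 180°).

-49.3 dB, -140.9°

At ω = 1161 rad/s:
zero (1 + j1161·1) = 1 + j1161 → |·| ≈ 1161, ∠ ≈ 89.95°
zero (1 + j1161·0.0005) = 1 + j0.5805 → |·| ≈ 1.1563, ∠ ≈ 30.14°
pole (1 + j1161·0.25) = 1 + j290.25 → |·| ≈ 290.25, ∠ ≈ 89.80°
pole (1 + j1161·0.0125) = 1 + j14.5125 → |·| ≈ 14.547, ∠ ≈ 86.06°
pole (1 + j1161·0.01) = 1 + j11.61 → |·| ≈ 11.653, ∠ ≈ 85.08°
|T| = 0.125 · 1161 · 1.1563 / (290.25 · 14.547 · 11.653) ≈ 0.0034106
Gain = 20 log₁₀(0.0034106) ≈ -49.34 dB
∠T = (89.95° + 30.14°) − (89.80° + 86.06° + 85.08°) = -140.85°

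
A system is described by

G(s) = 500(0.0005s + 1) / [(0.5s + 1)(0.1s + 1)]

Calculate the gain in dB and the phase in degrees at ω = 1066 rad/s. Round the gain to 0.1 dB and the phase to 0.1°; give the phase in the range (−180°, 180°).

At ω = 1066 rad/s:
zero (1 + j1066·0.0005) = 1 + j0.533 → |·| ≈ 1.1332, ∠ ≈ 28.06°
pole (1 + j1066·0.5) = 1 + j533 → |·| ≈ 533, ∠ ≈ 89.89°
pole (1 + j1066·0.1) = 1 + j106.6 → |·| ≈ 106.6, ∠ ≈ 89.46°
|G| = 500 · 1.1332 / (533 · 106.6) ≈ 0.0099722
Gain = 20 log₁₀(0.0099722) ≈ -40.02 dB
∠G = (28.06°) − (89.89° + 89.46°) = -151.29°

-40.0 dB, -151.3°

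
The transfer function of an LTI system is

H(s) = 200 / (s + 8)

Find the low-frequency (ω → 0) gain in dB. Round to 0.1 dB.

H(0) = 200 / (8) = 25
20 log₁₀(25) ≈ 27.96 dB

28.0 dB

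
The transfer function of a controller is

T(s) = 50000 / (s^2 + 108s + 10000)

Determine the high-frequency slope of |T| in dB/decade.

-40 dB/decade

Each pole contributes −20 dB/decade at high frequency; each zero contributes +20 dB/decade.
Net: 0 zero(s) − 2 pole(s) → -40 dB/decade.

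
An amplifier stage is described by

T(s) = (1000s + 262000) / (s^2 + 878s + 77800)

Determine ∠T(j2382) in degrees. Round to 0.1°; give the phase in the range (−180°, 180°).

-75.8°

Substitute s = j2382:
Numerator: 1000(j2382) + 262000 = 262000 + j2382000
Denominator: (j2382)^2 + 878(j2382) + 77800 = -5596124 + j2091396
|N| = √(262000² + 2382000²) ≈ 2.3964e+06, ∠N ≈ 83.72°
|D| = √(5596124² + 2091396²) ≈ 5.9742e+06, ∠D ≈ 159.51°
∠T = 83.72° − 159.51° = -75.79°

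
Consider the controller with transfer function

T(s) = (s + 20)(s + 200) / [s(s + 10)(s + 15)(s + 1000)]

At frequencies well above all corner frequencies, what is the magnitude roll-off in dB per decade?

Each pole contributes −20 dB/decade at high frequency; each zero contributes +20 dB/decade.
Net: 2 zero(s) − 4 pole(s) → -40 dB/decade.

-40 dB/decade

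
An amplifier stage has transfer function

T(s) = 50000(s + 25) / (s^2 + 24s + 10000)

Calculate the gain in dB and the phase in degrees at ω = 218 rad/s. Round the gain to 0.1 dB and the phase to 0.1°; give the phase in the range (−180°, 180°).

At s = jω = j218:
zero (s+25): 25 + j218 → |·| = √(25²+218²) = √48149 ≈ 219.43, ∠ = arctan(218/25) ≈ 83.46°
quadratic: (j218)² + 24·j218 + 10000 = -37524 + j5232 → |·| ≈ 37887, ∠ ≈ 172.06°
|T| = 50000 · 219.43 / 37887 ≈ 289.58
Gain = 20 log₁₀(289.58) ≈ 49.24 dB
∠T = 83.46° − 172.06° = -88.60°

49.2 dB, -88.6°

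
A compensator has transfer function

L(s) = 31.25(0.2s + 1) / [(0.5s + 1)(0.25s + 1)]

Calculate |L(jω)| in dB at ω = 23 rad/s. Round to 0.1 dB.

At ω = 23 rad/s:
zero (1 + j23·0.2) = 1 + j4.6 → |·| ≈ 4.7074, ∠ ≈ 77.74°
pole (1 + j23·0.5) = 1 + j11.5 → |·| ≈ 11.543, ∠ ≈ 85.03°
pole (1 + j23·0.25) = 1 + j5.75 → |·| ≈ 5.8363, ∠ ≈ 80.13°
|L| = 31.25 · 4.7074 / (11.543 · 5.8363) ≈ 2.1836
Gain = 20 log₁₀(2.1836) ≈ 6.78 dB

6.8 dB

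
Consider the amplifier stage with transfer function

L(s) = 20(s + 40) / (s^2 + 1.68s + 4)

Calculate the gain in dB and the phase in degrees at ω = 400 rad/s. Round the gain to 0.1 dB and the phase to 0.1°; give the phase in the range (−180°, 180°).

At s = jω = j400:
zero (s+40): 40 + j400 → |·| = √(40²+400²) = √161600 ≈ 402, ∠ = arctan(400/40) ≈ 84.29°
quadratic: (j400)² + 1.68·j400 + 4 = -159996 + j672 → |·| ≈ 1.6e+05, ∠ ≈ 179.76°
|L| = 20 · 402 / 1.6e+05 ≈ 0.05025
Gain = 20 log₁₀(0.05025) ≈ -25.98 dB
∠L = 84.29° − 179.76° = -95.47°

-26.0 dB, -95.5°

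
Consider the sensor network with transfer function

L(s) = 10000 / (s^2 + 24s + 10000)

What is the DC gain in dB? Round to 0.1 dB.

L(0) = 10000 / 10000 = 1
20 log₁₀(1) ≈ 0.00 dB

0.0 dB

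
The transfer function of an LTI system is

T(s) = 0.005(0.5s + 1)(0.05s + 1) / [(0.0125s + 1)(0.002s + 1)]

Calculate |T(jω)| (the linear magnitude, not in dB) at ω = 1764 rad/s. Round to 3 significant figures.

4.81

At ω = 1764 rad/s:
zero (1 + j1764·0.5) = 1 + j882 → |·| ≈ 882, ∠ ≈ 89.94°
zero (1 + j1764·0.05) = 1 + j88.2 → |·| ≈ 88.206, ∠ ≈ 89.35°
pole (1 + j1764·0.0125) = 1 + j22.05 → |·| ≈ 22.073, ∠ ≈ 87.40°
pole (1 + j1764·0.002) = 1 + j3.528 → |·| ≈ 3.667, ∠ ≈ 74.17°
|T| = 0.005 · 882 · 88.206 / (22.073 · 3.667) ≈ 4.8058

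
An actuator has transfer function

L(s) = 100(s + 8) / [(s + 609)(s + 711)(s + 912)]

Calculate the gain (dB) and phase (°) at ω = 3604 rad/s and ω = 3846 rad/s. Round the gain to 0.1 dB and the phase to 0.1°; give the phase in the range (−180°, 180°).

At s = jω = j3604:
zero (s+8): 8 + j3604 → |·| = √(8²+3604²) = √12988880 ≈ 3604, ∠ = arctan(3604/8) ≈ 89.87°
pole (s+609): 609 + j3604 → |·| = √(609²+3604²) = √13359697 ≈ 3655.1, ∠ = arctan(3604/609) ≈ 80.41°
pole (s+711): 711 + j3604 → |·| = √(711²+3604²) = √13494337 ≈ 3673.5, ∠ = arctan(3604/711) ≈ 78.84°
pole (s+912): 912 + j3604 → |·| = √(912²+3604²) = √13820560 ≈ 3717.6, ∠ = arctan(3604/912) ≈ 75.80°
|L| = 100 · 3604 / 4.9916e+10 ≈ 7.2201e-06
Gain = 20 log₁₀(7.2201e-06) ≈ -102.83 dB
∠L = 89.87° − 235.05° = -145.18°

At s = jω = j3846:
zero (s+8): 8 + j3846 → |·| = √(8²+3846²) = √14791780 ≈ 3846, ∠ = arctan(3846/8) ≈ 89.88°
pole (s+609): 609 + j3846 → |·| = √(609²+3846²) = √15162597 ≈ 3893.9, ∠ = arctan(3846/609) ≈ 81.00°
pole (s+711): 711 + j3846 → |·| = √(711²+3846²) = √15297237 ≈ 3911.2, ∠ = arctan(3846/711) ≈ 79.53°
pole (s+912): 912 + j3846 → |·| = √(912²+3846²) = √15623460 ≈ 3952.7, ∠ = arctan(3846/912) ≈ 76.66°
|L| = 100 · 3846 / 6.0199e+10 ≈ 6.3888e-06
Gain = 20 log₁₀(6.3888e-06) ≈ -103.89 dB
∠L = 89.88° − 237.19° = -147.31°

ω = 3604: -102.8 dB, -145.2°; ω = 3846: -103.9 dB, -147.3°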